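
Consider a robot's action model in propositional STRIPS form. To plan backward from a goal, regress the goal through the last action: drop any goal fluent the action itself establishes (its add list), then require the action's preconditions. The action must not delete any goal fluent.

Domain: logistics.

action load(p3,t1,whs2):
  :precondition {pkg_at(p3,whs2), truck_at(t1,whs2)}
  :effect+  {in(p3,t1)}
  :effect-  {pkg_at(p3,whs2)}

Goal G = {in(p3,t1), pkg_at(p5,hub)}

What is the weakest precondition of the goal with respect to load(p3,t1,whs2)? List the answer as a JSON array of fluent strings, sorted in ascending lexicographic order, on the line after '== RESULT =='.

Regress:
  G ∩ del = {}  (empty — regression defined)
  G \ add = {in(p3,t1), pkg_at(p5,hub)} \ {in(p3,t1)} = {pkg_at(p5,hub)}
  ∪ pre   = {pkg_at(p5,hub)} ∪ {pkg_at(p3,whs2), truck_at(t1,whs2)}
          = {pkg_at(p3,whs2), pkg_at(p5,hub), truck_at(t1,whs2)}

== RESULT ==
["pkg_at(p3,whs2)", "pkg_at(p5,hub)", "truck_at(t1,whs2)"]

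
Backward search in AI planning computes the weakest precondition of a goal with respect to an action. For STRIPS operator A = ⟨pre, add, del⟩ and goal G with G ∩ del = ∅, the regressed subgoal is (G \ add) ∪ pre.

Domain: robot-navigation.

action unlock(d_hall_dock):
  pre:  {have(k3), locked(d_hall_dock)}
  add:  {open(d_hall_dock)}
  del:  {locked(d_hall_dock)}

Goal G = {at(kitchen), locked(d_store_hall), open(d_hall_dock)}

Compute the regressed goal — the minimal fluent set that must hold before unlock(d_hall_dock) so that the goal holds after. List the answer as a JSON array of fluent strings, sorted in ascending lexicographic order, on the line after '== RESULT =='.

Regress:
  G ∩ del = {}  (empty — regression defined)
  G \ add = {at(kitchen), locked(d_store_hall), open(d_hall_dock)} \ {open(d_hall_dock)} = {at(kitchen), locked(d_store_hall)}
  ∪ pre   = {at(kitchen), locked(d_store_hall)} ∪ {have(k3), locked(d_hall_dock)}
          = {at(kitchen), have(k3), locked(d_hall_dock), locked(d_store_hall)}

== RESULT ==
["at(kitchen)", "have(k3)", "locked(d_hall_dock)", "locked(d_store_hall)"]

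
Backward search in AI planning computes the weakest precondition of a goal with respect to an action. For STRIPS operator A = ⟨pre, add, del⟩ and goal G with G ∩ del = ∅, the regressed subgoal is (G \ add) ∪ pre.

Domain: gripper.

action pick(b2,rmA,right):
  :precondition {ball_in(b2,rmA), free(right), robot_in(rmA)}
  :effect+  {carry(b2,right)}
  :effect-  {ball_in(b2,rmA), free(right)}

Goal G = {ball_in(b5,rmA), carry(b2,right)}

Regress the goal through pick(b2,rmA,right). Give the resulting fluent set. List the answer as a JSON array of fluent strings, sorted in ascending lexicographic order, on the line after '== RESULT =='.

Compute (G \ add) ∪ pre:
  G ∩ del = {}  (empty — regression defined)
  G \ add = {ball_in(b5,rmA), carry(b2,right)} \ {carry(b2,right)} = {ball_in(b5,rmA)}
  ∪ pre   = {ball_in(b5,rmA)} ∪ {ball_in(b2,rmA), free(right), robot_in(rmA)}
          = {ball_in(b2,rmA), ball_in(b5,rmA), free(right), robot_in(rmA)}

== RESULT ==
["ball_in(b2,rmA)", "ball_in(b5,rmA)", "free(right)", "robot_in(rmA)"]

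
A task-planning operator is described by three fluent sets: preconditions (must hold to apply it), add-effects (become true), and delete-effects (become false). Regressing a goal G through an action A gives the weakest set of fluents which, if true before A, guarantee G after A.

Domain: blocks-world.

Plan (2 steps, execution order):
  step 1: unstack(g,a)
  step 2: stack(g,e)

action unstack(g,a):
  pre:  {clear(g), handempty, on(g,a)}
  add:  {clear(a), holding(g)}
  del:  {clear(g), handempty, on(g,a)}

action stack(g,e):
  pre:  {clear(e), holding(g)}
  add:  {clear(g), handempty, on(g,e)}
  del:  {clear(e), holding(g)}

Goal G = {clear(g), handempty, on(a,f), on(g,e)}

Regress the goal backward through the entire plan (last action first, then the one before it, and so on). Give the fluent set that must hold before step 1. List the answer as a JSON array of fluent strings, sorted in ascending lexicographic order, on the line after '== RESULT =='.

Work backward from the goal:
  through step 2 (stack(g,e)): drop {clear(g), handempty, on(g,e)}, keep {on(a,f)}, require {clear(e), holding(g)}
    → {clear(e), holding(g), on(a,f)}
  through step 1 (unstack(g,a)): drop {holding(g)}, keep {clear(e), on(a,f)}, require {clear(g), handempty, on(g,a)}
    → {clear(e), clear(g), handempty, on(a,f), on(g,a)}

== RESULT ==
["clear(e)", "clear(g)", "handempty", "on(a,f)", "on(g,a)"]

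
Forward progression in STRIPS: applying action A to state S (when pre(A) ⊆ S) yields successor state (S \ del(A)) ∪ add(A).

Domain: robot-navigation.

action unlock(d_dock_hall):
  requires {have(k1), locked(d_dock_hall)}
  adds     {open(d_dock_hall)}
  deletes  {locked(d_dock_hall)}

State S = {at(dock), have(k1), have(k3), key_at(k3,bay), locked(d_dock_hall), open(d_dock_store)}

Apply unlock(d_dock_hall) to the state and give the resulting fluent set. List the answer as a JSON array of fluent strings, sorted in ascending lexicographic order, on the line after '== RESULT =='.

Compute (S \ del) ∪ add:
  pre ⊆ S: {have(k1), locked(d_dock_hall)} ⊆ S  — applicable
  S \ del = {at(dock), have(k1), have(k3), key_at(k3,bay), open(d_dock_store)}
  ∪ add   = {at(dock), have(k1), have(k3), key_at(k3,bay), open(d_dock_hall), open(d_dock_store)}

== RESULT ==
["at(dock)", "have(k1)", "have(k3)", "key_at(k3,bay)", "open(d_dock_hall)", "open(d_dock_store)"]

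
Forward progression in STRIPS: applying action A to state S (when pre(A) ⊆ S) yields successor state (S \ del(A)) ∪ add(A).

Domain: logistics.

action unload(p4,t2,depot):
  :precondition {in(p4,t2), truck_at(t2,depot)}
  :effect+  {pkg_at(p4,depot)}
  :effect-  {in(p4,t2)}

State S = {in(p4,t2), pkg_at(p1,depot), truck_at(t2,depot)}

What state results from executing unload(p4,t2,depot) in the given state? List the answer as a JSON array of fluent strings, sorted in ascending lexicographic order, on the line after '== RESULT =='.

Progress:
  pre ⊆ S: {in(p4,t2), truck_at(t2,depot)} ⊆ S  — applicable
  S \ del = {pkg_at(p1,depot), truck_at(t2,depot)}
  ∪ add   = {pkg_at(p1,depot), pkg_at(p4,depot), truck_at(t2,depot)}

== RESULT ==
["pkg_at(p1,depot)", "pkg_at(p4,depot)", "truck_at(t2,depot)"]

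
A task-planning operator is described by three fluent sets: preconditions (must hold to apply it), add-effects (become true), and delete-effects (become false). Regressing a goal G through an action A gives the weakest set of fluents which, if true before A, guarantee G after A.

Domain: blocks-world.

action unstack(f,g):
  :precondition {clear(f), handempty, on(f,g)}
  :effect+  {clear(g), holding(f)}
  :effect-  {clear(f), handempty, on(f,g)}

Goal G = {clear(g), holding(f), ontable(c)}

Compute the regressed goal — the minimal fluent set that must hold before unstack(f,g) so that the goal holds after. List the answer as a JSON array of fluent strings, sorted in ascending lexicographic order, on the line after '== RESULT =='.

Regress:
  G ∩ del = {}  (empty — regression defined)
  G \ add = {clear(g), holding(f), ontable(c)} \ {clear(g), holding(f)} = {ontable(c)}
  ∪ pre   = {ontable(c)} ∪ {clear(f), handempty, on(f,g)}
          = {clear(f), handempty, on(f,g), ontable(c)}

== RESULT ==
["clear(f)", "handempty", "on(f,g)", "ontable(c)"]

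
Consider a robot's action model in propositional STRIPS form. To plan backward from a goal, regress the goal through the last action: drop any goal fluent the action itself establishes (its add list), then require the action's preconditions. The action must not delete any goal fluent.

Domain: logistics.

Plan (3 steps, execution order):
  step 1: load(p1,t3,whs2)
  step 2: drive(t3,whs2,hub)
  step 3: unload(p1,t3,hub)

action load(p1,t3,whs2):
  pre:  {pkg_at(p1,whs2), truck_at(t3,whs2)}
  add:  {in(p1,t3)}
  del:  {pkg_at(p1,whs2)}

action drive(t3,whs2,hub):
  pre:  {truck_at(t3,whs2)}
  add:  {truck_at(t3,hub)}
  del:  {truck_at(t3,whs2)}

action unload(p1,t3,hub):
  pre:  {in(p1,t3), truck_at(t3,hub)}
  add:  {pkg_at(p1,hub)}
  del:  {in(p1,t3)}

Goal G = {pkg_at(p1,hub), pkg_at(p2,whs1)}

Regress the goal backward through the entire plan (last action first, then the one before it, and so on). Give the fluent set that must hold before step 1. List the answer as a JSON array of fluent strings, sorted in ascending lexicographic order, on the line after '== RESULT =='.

Regress step by step:
  through step 3 (unload(p1,t3,hub)): drop {pkg_at(p1,hub)}, keep {pkg_at(p2,whs1)}, require {in(p1,t3), truck_at(t3,hub)}
    → {in(p1,t3), pkg_at(p2,whs1), truck_at(t3,hub)}
  through step 2 (drive(t3,whs2,hub)): drop {truck_at(t3,hub)}, keep {in(p1,t3), pkg_at(p2,whs1)}, require {truck_at(t3,whs2)}
    → {in(p1,t3), pkg_at(p2,whs1), truck_at(t3,whs2)}
  through step 1 (load(p1,t3,whs2)): drop {in(p1,t3)}, keep {pkg_at(p2,whs1), truck_at(t3,whs2)}, require {pkg_at(p1,whs2), truck_at(t3,whs2)}
    → {pkg_at(p1,whs2), pkg_at(p2,whs1), truck_at(t3,whs2)}

== RESULT ==
["pkg_at(p1,whs2)", "pkg_at(p2,whs1)", "truck_at(t3,whs2)"]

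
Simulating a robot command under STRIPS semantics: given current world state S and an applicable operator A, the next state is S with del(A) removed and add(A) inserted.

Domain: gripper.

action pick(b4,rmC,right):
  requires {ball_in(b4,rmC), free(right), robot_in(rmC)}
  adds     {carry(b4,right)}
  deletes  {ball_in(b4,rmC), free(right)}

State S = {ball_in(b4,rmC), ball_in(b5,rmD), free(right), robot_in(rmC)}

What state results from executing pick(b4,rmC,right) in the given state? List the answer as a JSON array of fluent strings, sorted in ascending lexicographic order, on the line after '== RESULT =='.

Compute (S \ del) ∪ add:
  pre ⊆ S: {ball_in(b4,rmC), free(right), robot_in(rmC)} ⊆ S  — applicable
  S \ del = {ball_in(b5,rmD), robot_in(rmC)}
  ∪ add   = {ball_in(b5,rmD), carry(b4,right), robot_in(rmC)}

== RESULT ==
["ball_in(b5,rmD)", "carry(b4,right)", "robot_in(rmC)"]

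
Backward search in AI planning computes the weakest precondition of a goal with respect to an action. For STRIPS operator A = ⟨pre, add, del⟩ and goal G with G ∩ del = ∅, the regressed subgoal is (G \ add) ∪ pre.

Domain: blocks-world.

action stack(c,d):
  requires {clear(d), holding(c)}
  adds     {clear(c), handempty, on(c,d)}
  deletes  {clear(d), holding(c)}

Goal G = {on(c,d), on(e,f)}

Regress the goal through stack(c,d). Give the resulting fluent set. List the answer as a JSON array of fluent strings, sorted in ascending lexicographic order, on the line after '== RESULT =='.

Regress:
  G ∩ del = {}  (empty — regression defined)
  G \ add = {on(c,d), on(e,f)} \ {clear(c), handempty, on(c,d)} = {on(e,f)}
  ∪ pre   = {on(e,f)} ∪ {clear(d), holding(c)}
          = {clear(d), holding(c), on(e,f)}

== RESULT ==
["clear(d)", "holding(c)", "on(e,f)"]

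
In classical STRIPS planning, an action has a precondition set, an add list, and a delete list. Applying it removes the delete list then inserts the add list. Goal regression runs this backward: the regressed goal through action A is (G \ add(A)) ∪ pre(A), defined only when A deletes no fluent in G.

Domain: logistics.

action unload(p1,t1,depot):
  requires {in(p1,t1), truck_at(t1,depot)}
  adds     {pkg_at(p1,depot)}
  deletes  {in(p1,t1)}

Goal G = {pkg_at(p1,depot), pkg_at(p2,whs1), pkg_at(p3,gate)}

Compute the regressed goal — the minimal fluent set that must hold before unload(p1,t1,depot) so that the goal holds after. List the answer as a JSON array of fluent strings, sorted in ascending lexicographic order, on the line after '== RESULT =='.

Regress:
  G ∩ del = {}  (empty — regression defined)
  G \ add = {pkg_at(p1,depot), pkg_at(p2,whs1), pkg_at(p3,gate)} \ {pkg_at(p1,depot)} = {pkg_at(p2,whs1), pkg_at(p3,gate)}
  ∪ pre   = {pkg_at(p2,whs1), pkg_at(p3,gate)} ∪ {in(p1,t1), truck_at(t1,depot)}
          = {in(p1,t1), pkg_at(p2,whs1), pkg_at(p3,gate), truck_at(t1,depot)}

== RESULT ==
["in(p1,t1)", "pkg_at(p2,whs1)", "pkg_at(p3,gate)", "truck_at(t1,depot)"]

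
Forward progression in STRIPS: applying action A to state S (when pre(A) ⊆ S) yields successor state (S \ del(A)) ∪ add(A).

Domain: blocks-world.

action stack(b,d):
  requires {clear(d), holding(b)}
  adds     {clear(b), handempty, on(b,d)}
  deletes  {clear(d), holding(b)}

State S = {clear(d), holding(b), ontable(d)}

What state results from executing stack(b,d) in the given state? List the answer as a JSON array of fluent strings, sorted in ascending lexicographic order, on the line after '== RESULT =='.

Compute (S \ del) ∪ add:
  pre ⊆ S: {clear(d), holding(b)} ⊆ S  — applicable
  S \ del = {ontable(d)}
  ∪ add   = {clear(b), handempty, on(b,d), ontable(d)}

== RESULT ==
["clear(b)", "handempty", "on(b,d)", "ontable(d)"]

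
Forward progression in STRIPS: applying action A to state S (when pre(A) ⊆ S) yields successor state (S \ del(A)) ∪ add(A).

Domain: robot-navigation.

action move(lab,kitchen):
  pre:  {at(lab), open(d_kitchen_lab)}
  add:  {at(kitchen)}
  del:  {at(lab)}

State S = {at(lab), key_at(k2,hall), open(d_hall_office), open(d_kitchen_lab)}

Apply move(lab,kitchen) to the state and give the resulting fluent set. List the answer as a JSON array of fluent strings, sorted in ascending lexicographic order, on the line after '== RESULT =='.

Progress:
  pre ⊆ S: {at(lab), open(d_kitchen_lab)} ⊆ S  — applicable
  S \ del = {key_at(k2,hall), open(d_hall_office), open(d_kitchen_lab)}
  ∪ add   = {at(kitchen), key_at(k2,hall), open(d_hall_office), open(d_kitchen_lab)}

== RESULT ==
["at(kitchen)", "key_at(k2,hall)", "open(d_hall_office)", "open(d_kitchen_lab)"]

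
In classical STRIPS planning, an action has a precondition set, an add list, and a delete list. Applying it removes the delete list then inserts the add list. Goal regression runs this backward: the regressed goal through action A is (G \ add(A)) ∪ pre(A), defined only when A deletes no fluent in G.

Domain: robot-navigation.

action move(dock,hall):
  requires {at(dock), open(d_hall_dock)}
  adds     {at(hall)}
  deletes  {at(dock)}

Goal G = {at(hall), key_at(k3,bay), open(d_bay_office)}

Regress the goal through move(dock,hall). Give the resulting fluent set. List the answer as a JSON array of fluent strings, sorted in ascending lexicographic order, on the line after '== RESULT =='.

Compute (G \ add) ∪ pre:
  G ∩ del = {}  (empty — regression defined)
  G \ add = {at(hall), key_at(k3,bay), open(d_bay_office)} \ {at(hall)} = {key_at(k3,bay), open(d_bay_office)}
  ∪ pre   = {key_at(k3,bay), open(d_bay_office)} ∪ {at(dock), open(d_hall_dock)}
          = {at(dock), key_at(k3,bay), open(d_bay_office), open(d_hall_dock)}

== RESULT ==
["at(dock)", "key_at(k3,bay)", "open(d_bay_office)", "open(d_hall_dock)"]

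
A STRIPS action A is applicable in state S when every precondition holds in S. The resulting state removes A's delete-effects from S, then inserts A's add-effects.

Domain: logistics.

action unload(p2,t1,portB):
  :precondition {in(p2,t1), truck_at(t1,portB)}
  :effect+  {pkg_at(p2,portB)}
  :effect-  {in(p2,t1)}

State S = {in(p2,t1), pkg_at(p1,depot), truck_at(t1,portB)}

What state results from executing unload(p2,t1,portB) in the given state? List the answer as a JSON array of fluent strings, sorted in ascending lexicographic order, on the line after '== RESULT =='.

Progress:
  pre ⊆ S: {in(p2,t1), truck_at(t1,portB)} ⊆ S  — applicable
  S \ del = {pkg_at(p1,depot), truck_at(t1,portB)}
  ∪ add   = {pkg_at(p1,depot), pkg_at(p2,portB), truck_at(t1,portB)}

== RESULT ==
["pkg_at(p1,depot)", "pkg_at(p2,portB)", "truck_at(t1,portB)"]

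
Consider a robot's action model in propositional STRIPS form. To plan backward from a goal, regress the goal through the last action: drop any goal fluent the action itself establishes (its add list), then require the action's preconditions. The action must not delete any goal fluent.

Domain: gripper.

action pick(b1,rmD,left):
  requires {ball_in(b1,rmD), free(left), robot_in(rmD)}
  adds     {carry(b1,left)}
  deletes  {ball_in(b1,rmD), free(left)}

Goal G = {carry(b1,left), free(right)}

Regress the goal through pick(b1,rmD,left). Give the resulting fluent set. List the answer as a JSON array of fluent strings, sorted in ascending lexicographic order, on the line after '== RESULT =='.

Regress:
  G ∩ del = {}  (empty — regression defined)
  G \ add = {carry(b1,left), free(right)} \ {carry(b1,left)} = {free(right)}
  ∪ pre   = {free(right)} ∪ {ball_in(b1,rmD), free(left), robot_in(rmD)}
          = {ball_in(b1,rmD), free(left), free(right), robot_in(rmD)}

== RESULT ==
["ball_in(b1,rmD)", "free(left)", "free(right)", "robot_in(rmD)"]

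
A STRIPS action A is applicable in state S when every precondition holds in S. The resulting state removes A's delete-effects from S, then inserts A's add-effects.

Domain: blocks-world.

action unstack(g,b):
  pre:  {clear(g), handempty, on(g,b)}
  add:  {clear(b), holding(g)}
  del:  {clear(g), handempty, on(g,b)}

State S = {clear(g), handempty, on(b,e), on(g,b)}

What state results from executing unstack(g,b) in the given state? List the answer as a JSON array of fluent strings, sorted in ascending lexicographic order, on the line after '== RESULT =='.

Progress:
  pre ⊆ S: {clear(g), handempty, on(g,b)} ⊆ S  — applicable
  S \ del = {on(b,e)}
  ∪ add   = {clear(b), holding(g), on(b,e)}

== RESULT ==
["clear(b)", "holding(g)", "on(b,e)"]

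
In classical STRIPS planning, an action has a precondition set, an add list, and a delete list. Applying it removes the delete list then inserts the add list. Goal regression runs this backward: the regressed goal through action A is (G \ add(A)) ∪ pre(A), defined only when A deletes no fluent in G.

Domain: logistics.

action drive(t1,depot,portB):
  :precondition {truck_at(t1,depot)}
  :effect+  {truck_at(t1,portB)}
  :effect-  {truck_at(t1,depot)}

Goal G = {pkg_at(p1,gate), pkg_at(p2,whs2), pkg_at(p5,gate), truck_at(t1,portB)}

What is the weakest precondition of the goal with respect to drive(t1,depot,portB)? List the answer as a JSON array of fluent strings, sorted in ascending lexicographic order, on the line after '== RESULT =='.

Compute (G \ add) ∪ pre:
  G ∩ del = {}  (empty — regression defined)
  G \ add = {pkg_at(p1,gate), pkg_at(p2,whs2), pkg_at(p5,gate), truck_at(t1,portB)} \ {truck_at(t1,portB)} = {pkg_at(p1,gate), pkg_at(p2,whs2), pkg_at(p5,gate)}
  ∪ pre   = {pkg_at(p1,gate), pkg_at(p2,whs2), pkg_at(p5,gate)} ∪ {truck_at(t1,depot)}
          = {pkg_at(p1,gate), pkg_at(p2,whs2), pkg_at(p5,gate), truck_at(t1,depot)}

== RESULT ==
["pkg_at(p1,gate)", "pkg_at(p2,whs2)", "pkg_at(p5,gate)", "truck_at(t1,depot)"]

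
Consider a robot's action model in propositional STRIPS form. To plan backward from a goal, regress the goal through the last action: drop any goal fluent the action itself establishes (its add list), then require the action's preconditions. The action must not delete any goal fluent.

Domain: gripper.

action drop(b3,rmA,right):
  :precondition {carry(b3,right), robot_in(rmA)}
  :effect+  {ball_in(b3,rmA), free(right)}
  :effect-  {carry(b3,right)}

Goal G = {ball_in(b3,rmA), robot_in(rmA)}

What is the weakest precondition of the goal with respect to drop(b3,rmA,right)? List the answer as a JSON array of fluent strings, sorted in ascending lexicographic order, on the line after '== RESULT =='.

Regress:
  G ∩ del = {}  (empty — regression defined)
  G \ add = {ball_in(b3,rmA), robot_in(rmA)} \ {ball_in(b3,rmA), free(right)} = {robot_in(rmA)}
  ∪ pre   = {robot_in(rmA)} ∪ {carry(b3,right), robot_in(rmA)}
          = {carry(b3,right), robot_in(rmA)}

== RESULT ==
["carry(b3,right)", "robot_in(rmA)"]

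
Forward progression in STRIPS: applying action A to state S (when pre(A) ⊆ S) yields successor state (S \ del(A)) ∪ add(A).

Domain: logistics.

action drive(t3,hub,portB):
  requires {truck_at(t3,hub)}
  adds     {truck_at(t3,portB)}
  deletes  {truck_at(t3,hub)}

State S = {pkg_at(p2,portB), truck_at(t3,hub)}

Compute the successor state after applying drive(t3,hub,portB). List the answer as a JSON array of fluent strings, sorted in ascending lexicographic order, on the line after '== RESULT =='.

Progress:
  pre ⊆ S: {truck_at(t3,hub)} ⊆ S  — applicable
  S \ del = {pkg_at(p2,portB)}
  ∪ add   = {pkg_at(p2,portB), truck_at(t3,portB)}

== RESULT ==
["pkg_at(p2,portB)", "truck_at(t3,portB)"]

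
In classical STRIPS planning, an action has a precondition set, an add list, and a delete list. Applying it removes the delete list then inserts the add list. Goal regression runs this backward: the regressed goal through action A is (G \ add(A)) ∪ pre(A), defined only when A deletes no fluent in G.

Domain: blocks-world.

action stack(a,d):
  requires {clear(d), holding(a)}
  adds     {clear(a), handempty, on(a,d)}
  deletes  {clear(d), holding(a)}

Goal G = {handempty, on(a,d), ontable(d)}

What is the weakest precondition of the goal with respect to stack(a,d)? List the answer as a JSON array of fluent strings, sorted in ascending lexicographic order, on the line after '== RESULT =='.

Regress:
  G ∩ del = {}  (empty — regression defined)
  G \ add = {handempty, on(a,d), ontable(d)} \ {clear(a), handempty, on(a,d)} = {ontable(d)}
  ∪ pre   = {ontable(d)} ∪ {clear(d), holding(a)}
          = {clear(d), holding(a), ontable(d)}

== RESULT ==
["clear(d)", "holding(a)", "ontable(d)"]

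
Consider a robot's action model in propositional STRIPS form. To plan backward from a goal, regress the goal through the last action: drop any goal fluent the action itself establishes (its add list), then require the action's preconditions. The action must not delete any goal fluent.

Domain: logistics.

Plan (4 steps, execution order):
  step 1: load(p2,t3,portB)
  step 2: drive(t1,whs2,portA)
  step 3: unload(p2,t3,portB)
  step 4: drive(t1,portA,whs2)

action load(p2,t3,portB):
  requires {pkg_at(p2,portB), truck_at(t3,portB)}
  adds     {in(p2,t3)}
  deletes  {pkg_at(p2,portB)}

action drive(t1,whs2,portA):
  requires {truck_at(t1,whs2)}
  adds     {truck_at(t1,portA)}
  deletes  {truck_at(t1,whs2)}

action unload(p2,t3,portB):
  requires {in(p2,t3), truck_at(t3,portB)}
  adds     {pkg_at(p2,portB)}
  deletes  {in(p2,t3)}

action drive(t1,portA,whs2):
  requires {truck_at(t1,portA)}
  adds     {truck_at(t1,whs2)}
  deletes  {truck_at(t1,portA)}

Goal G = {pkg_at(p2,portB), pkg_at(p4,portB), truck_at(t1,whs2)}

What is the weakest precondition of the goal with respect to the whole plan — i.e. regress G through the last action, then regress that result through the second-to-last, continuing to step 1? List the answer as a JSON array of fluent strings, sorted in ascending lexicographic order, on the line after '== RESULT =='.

Work backward from the goal:
  through step 4 (drive(t1,portA,whs2)): drop {truck_at(t1,whs2)}, keep {pkg_at(p2,portB), pkg_at(p4,portB)}, require {truck_at(t1,portA)}
    → {pkg_at(p2,portB), pkg_at(p4,portB), truck_at(t1,portA)}
  through step 3 (unload(p2,t3,portB)): drop {pkg_at(p2,portB)}, keep {pkg_at(p4,portB), truck_at(t1,portA)}, require {in(p2,t3), truck_at(t3,portB)}
    → {in(p2,t3), pkg_at(p4,portB), truck_at(t1,portA), truck_at(t3,portB)}
  through step 2 (drive(t1,whs2,portA)): drop {truck_at(t1,portA)}, keep {in(p2,t3), pkg_at(p4,portB), truck_at(t3,portB)}, require {truck_at(t1,whs2)}
    → {in(p2,t3), pkg_at(p4,portB), truck_at(t1,whs2), truck_at(t3,portB)}
  through step 1 (load(p2,t3,portB)): drop {in(p2,t3)}, keep {pkg_at(p4,portB), truck_at(t1,whs2), truck_at(t3,portB)}, require {pkg_at(p2,portB), truck_at(t3,portB)}
    → {pkg_at(p2,portB), pkg_at(p4,portB), truck_at(t1,whs2), truck_at(t3,portB)}

== RESULT ==
["pkg_at(p2,portB)", "pkg_at(p4,portB)", "truck_at(t1,whs2)", "truck_at(t3,portB)"]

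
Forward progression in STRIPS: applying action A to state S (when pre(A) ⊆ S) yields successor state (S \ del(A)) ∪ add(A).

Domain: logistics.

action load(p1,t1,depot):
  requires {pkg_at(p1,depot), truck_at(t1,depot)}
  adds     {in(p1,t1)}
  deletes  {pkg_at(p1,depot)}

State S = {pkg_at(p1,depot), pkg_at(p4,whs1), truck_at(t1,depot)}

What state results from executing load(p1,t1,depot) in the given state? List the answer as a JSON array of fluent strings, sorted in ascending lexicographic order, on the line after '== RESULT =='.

Progress:
  pre ⊆ S: {pkg_at(p1,depot), truck_at(t1,depot)} ⊆ S  — applicable
  S \ del = {pkg_at(p4,whs1), truck_at(t1,depot)}
  ∪ add   = {in(p1,t1), pkg_at(p4,whs1), truck_at(t1,depot)}

== RESULT ==
["in(p1,t1)", "pkg_at(p4,whs1)", "truck_at(t1,depot)"]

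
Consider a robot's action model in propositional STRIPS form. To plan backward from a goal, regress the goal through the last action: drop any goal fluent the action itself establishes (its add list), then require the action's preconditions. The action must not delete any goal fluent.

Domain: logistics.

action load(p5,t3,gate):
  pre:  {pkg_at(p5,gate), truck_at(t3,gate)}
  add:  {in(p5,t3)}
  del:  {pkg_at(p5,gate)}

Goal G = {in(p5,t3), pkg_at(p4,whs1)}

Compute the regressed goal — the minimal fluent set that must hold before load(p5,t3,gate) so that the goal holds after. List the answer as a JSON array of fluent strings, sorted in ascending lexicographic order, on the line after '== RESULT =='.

Compute (G \ add) ∪ pre:
  G ∩ del = {}  (empty — regression defined)
  G \ add = {in(p5,t3), pkg_at(p4,whs1)} \ {in(p5,t3)} = {pkg_at(p4,whs1)}
  ∪ pre   = {pkg_at(p4,whs1)} ∪ {pkg_at(p5,gate), truck_at(t3,gate)}
          = {pkg_at(p4,whs1), pkg_at(p5,gate), truck_at(t3,gate)}

== RESULT ==
["pkg_at(p4,whs1)", "pkg_at(p5,gate)", "truck_at(t3,gate)"]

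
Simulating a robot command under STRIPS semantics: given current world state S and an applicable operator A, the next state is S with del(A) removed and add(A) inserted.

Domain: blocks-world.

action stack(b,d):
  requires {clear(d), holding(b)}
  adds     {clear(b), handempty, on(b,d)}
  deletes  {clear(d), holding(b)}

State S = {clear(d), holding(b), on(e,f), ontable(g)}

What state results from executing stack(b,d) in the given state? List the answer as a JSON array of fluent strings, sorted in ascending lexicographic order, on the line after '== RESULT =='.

Compute (S \ del) ∪ add:
  pre ⊆ S: {clear(d), holding(b)} ⊆ S  — applicable
  S \ del = {on(e,f), ontable(g)}
  ∪ add   = {clear(b), handempty, on(b,d), on(e,f), ontable(g)}

== RESULT ==
["clear(b)", "handempty", "on(b,d)", "on(e,f)", "ontable(g)"]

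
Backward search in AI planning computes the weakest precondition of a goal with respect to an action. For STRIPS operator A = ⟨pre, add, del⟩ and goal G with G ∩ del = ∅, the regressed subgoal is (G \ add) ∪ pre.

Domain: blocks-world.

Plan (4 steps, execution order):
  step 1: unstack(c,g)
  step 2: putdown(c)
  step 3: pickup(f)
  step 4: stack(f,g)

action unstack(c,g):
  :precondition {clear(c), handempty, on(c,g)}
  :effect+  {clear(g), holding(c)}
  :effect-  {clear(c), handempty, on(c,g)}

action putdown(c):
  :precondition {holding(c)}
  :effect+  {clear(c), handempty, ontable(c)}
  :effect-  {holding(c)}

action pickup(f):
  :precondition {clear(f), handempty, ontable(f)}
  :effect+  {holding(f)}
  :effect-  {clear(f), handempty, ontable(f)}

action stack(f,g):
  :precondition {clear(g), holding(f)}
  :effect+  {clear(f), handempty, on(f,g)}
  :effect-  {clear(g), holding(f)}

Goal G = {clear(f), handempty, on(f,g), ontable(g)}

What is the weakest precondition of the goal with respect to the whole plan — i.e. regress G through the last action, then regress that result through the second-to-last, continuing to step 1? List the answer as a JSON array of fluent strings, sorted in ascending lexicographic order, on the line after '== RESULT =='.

Regress step by step:
  through step 4 (stack(f,g)): drop {clear(f), handempty, on(f,g)}, keep {ontable(g)}, require {clear(g), holding(f)}
    → {clear(g), holding(f), ontable(g)}
  through step 3 (pickup(f)): drop {holding(f)}, keep {clear(g), ontable(g)}, require {clear(f), handempty, ontable(f)}
    → {clear(f), clear(g), handempty, ontable(f), ontable(g)}
  through step 2 (putdown(c)): drop {handempty}, keep {clear(f), clear(g), ontable(f), ontable(g)}, require {holding(c)}
    → {clear(f), clear(g), holding(c), ontable(f), ontable(g)}
  through step 1 (unstack(c,g)): drop {clear(g), holding(c)}, keep {clear(f), ontable(f), ontable(g)}, require {clear(c), handempty, on(c,g)}
    → {clear(c), clear(f), handempty, on(c,g), ontable(f), ontable(g)}

== RESULT ==
["clear(c)", "clear(f)", "handempty", "on(c,g)", "ontable(f)", "ontable(g)"]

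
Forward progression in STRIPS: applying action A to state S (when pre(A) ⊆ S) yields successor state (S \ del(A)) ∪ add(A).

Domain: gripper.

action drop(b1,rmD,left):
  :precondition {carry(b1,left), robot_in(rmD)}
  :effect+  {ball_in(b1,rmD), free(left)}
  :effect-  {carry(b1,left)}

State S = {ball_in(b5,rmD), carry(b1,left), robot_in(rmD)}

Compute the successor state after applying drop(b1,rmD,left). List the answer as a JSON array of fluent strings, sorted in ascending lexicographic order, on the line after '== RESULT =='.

Compute (S \ del) ∪ add:
  pre ⊆ S: {carry(b1,left), robot_in(rmD)} ⊆ S  — applicable
  S \ del = {ball_in(b5,rmD), robot_in(rmD)}
  ∪ add   = {ball_in(b1,rmD), ball_in(b5,rmD), free(left), robot_in(rmD)}

== RESULT ==
["ball_in(b1,rmD)", "ball_in(b5,rmD)", "free(left)", "robot_in(rmD)"]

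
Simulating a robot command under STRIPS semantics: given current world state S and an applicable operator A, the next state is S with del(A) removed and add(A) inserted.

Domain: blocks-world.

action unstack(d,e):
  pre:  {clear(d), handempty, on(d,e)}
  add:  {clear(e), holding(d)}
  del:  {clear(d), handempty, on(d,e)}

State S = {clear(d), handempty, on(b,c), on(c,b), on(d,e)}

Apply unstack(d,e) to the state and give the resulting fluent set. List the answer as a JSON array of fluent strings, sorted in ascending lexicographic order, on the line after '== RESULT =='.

Compute (S \ del) ∪ add:
  pre ⊆ S: {clear(d), handempty, on(d,e)} ⊆ S  — applicable
  S \ del = {on(b,c), on(c,b)}
  ∪ add   = {clear(e), holding(d), on(b,c), on(c,b)}

== RESULT ==
["clear(e)", "holding(d)", "on(b,c)", "on(c,b)"]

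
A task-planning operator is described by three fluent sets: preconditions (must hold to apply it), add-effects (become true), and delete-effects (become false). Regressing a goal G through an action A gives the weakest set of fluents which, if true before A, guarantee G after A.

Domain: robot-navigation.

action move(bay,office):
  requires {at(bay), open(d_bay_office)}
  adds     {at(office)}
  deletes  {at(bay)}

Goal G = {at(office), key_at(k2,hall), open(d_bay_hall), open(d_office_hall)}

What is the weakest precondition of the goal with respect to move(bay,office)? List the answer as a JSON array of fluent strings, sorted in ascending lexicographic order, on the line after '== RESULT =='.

Compute (G \ add) ∪ pre:
  G ∩ del = {}  (empty — regression defined)
  G \ add = {at(office), key_at(k2,hall), open(d_bay_hall), open(d_office_hall)} \ {at(office)} = {key_at(k2,hall), open(d_bay_hall), open(d_office_hall)}
  ∪ pre   = {key_at(k2,hall), open(d_bay_hall), open(d_office_hall)} ∪ {at(bay), open(d_bay_office)}
          = {at(bay), key_at(k2,hall), open(d_bay_hall), open(d_bay_office), open(d_office_hall)}

== RESULT ==
["at(bay)", "key_at(k2,hall)", "open(d_bay_hall)", "open(d_bay_office)", "open(d_office_hall)"]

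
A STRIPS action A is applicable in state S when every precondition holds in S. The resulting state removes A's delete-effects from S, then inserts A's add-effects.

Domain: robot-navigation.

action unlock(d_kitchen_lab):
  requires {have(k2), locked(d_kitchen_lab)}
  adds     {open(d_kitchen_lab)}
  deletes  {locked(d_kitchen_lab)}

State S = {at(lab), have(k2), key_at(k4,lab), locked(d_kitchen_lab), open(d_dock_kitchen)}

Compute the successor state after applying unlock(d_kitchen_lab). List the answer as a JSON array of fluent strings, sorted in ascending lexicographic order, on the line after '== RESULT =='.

Progress:
  pre ⊆ S: {have(k2), locked(d_kitchen_lab)} ⊆ S  — applicable
  S \ del = {at(lab), have(k2), key_at(k4,lab), open(d_dock_kitchen)}
  ∪ add   = {at(lab), have(k2), key_at(k4,lab), open(d_dock_kitchen), open(d_kitchen_lab)}

== RESULT ==
["at(lab)", "have(k2)", "key_at(k4,lab)", "open(d_dock_kitchen)", "open(d_kitchen_lab)"]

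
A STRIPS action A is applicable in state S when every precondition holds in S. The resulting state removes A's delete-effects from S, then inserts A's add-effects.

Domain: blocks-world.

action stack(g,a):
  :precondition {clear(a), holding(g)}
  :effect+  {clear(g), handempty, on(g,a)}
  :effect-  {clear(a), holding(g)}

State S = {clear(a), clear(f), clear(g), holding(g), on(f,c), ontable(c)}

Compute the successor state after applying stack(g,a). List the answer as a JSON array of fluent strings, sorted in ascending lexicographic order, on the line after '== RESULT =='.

Compute (S \ del) ∪ add:
  pre ⊆ S: {clear(a), holding(g)} ⊆ S  — applicable
  S \ del = {clear(f), clear(g), on(f,c), ontable(c)}
  ∪ add   = {clear(f), clear(g), handempty, on(f,c), on(g,a), ontable(c)}

== RESULT ==
["clear(f)", "clear(g)", "handempty", "on(f,c)", "on(g,a)", "ontable(c)"]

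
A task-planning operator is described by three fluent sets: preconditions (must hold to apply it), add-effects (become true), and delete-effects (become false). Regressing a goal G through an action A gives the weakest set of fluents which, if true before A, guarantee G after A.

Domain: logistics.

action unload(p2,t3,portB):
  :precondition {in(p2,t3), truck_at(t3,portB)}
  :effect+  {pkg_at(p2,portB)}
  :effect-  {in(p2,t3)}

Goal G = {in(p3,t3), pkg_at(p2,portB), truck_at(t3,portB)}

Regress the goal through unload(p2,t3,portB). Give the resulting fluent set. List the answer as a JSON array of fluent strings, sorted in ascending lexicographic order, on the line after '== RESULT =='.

Regress:
  G ∩ del = {}  (empty — regression defined)
  G \ add = {in(p3,t3), pkg_at(p2,portB), truck_at(t3,portB)} \ {pkg_at(p2,portB)} = {in(p3,t3), truck_at(t3,portB)}
  ∪ pre   = {in(p3,t3), truck_at(t3,portB)} ∪ {in(p2,t3), truck_at(t3,portB)}
          = {in(p2,t3), in(p3,t3), truck_at(t3,portB)}

== RESULT ==
["in(p2,t3)", "in(p3,t3)", "truck_at(t3,portB)"]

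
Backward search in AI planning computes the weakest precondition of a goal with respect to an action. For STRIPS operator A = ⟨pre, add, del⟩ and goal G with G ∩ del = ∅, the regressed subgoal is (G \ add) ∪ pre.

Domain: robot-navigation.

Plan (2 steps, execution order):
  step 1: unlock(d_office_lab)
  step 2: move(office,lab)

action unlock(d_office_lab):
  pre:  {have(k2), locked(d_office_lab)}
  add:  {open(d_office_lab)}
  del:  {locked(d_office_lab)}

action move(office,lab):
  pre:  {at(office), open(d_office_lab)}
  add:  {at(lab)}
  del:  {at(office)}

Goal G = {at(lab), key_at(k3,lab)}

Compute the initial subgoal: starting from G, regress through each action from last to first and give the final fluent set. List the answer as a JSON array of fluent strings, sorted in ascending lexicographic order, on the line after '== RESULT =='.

Work backward from the goal:
  through step 2 (move(office,lab)): drop {at(lab)}, keep {key_at(k3,lab)}, require {at(office), open(d_office_lab)}
    → {at(office), key_at(k3,lab), open(d_office_lab)}
  through step 1 (unlock(d_office_lab)): drop {open(d_office_lab)}, keep {at(office), key_at(k3,lab)}, require {have(k2), locked(d_office_lab)}
    → {at(office), have(k2), key_at(k3,lab), locked(d_office_lab)}

== RESULT ==
["at(office)", "have(k2)", "key_at(k3,lab)", "locked(d_office_lab)"]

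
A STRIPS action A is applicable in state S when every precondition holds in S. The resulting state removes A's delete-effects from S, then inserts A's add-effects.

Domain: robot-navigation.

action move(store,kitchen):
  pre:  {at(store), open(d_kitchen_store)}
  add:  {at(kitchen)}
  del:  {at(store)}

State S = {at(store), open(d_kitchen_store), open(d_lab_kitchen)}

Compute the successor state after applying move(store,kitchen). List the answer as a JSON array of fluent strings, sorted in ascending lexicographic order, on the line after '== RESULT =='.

Compute (S \ del) ∪ add:
  pre ⊆ S: {at(store), open(d_kitchen_store)} ⊆ S  — applicable
  S \ del = {open(d_kitchen_store), open(d_lab_kitchen)}
  ∪ add   = {at(kitchen), open(d_kitchen_store), open(d_lab_kitchen)}

== RESULT ==
["at(kitchen)", "open(d_kitchen_store)", "open(d_lab_kitchen)"]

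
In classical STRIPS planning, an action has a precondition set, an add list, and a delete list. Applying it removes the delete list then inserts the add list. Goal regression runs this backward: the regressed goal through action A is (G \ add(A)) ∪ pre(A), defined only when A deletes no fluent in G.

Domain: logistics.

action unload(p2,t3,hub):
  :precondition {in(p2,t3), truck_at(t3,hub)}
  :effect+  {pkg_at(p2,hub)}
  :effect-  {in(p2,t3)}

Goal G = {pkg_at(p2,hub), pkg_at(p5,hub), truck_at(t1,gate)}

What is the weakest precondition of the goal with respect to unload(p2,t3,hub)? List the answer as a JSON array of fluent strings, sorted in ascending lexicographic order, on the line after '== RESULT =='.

Regress:
  G ∩ del = {}  (empty — regression defined)
  G \ add = {pkg_at(p2,hub), pkg_at(p5,hub), truck_at(t1,gate)} \ {pkg_at(p2,hub)} = {pkg_at(p5,hub), truck_at(t1,gate)}
  ∪ pre   = {pkg_at(p5,hub), truck_at(t1,gate)} ∪ {in(p2,t3), truck_at(t3,hub)}
          = {in(p2,t3), pkg_at(p5,hub), truck_at(t1,gate), truck_at(t3,hub)}

== RESULT ==
["in(p2,t3)", "pkg_at(p5,hub)", "truck_at(t1,gate)", "truck_at(t3,hub)"]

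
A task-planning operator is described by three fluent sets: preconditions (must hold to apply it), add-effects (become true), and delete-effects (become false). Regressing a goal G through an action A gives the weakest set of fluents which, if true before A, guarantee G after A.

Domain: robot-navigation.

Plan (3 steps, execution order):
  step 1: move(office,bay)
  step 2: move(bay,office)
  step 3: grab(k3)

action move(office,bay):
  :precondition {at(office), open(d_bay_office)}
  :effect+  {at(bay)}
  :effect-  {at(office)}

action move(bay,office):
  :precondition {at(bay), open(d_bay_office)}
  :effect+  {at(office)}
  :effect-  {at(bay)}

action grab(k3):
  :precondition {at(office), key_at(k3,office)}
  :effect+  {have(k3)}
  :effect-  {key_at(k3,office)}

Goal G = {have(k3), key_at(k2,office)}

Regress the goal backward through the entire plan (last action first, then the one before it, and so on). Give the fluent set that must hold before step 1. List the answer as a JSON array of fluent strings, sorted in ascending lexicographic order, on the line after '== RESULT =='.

Regress step by step:
  through step 3 (grab(k3)): drop {have(k3)}, keep {key_at(k2,office)}, require {at(office), key_at(k3,office)}
    → {at(office), key_at(k2,office), key_at(k3,office)}
  through step 2 (move(bay,office)): drop {at(office)}, keep {key_at(k2,office), key_at(k3,office)}, require {at(bay), open(d_bay_office)}
    → {at(bay), key_at(k2,office), key_at(k3,office), open(d_bay_office)}
  through step 1 (move(office,bay)): drop {at(bay)}, keep {key_at(k2,office), key_at(k3,office), open(d_bay_office)}, require {at(office), open(d_bay_office)}
    → {at(office), key_at(k2,office), key_at(k3,office), open(d_bay_office)}

== RESULT ==
["at(office)", "key_at(k2,office)", "key_at(k3,office)", "open(d_bay_office)"]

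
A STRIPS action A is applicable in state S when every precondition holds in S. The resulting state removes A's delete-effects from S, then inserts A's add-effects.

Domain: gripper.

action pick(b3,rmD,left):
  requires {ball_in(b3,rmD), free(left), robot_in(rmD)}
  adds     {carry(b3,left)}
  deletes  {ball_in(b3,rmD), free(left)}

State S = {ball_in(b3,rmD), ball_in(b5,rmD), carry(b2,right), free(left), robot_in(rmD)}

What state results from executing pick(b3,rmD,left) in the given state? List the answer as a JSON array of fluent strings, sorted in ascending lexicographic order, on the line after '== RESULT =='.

Compute (S \ del) ∪ add:
  pre ⊆ S: {ball_in(b3,rmD), free(left), robot_in(rmD)} ⊆ S  — applicable
  S \ del = {ball_in(b5,rmD), carry(b2,right), robot_in(rmD)}
  ∪ add   = {ball_in(b5,rmD), carry(b2,right), carry(b3,left), robot_in(rmD)}

== RESULT ==
["ball_in(b5,rmD)", "carry(b2,right)", "carry(b3,left)", "robot_in(rmD)"]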